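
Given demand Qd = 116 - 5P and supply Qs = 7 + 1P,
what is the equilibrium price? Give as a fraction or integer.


At equilibrium, Qd = Qs.
116 - 5P = 7 + 1P
116 - 7 = 5P + 1P
109 = 6P
P* = 109/6 = 109/6

109/6


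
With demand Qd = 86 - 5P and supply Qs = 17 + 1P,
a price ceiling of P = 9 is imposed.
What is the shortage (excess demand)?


At P = 9:
Qd = 86 - 5*9 = 41
Qs = 17 + 1*9 = 26
Shortage = Qd - Qs = 41 - 26 = 15

15


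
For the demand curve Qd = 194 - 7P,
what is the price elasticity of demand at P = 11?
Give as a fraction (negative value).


dQ/dP = -7
At P = 11: Q = 194 - 7*11 = 117
E = (dQ/dP)(P/Q) = (-7)(11/117) = -77/117

-77/117


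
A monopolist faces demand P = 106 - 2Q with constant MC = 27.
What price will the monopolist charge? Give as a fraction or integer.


MR = 106 - 4Q
Set MR = MC: 106 - 4Q = 27
Q* = 79/4
Substitute into demand:
P* = 106 - 2*79/4 = 133/2

133/2


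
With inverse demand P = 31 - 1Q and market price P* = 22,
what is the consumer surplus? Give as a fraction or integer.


Maximum willingness to pay (at Q=0): P_max = 31
Quantity demanded at P* = 22:
Q* = (31 - 22)/1 = 9
CS = (1/2) * Q* * (P_max - P*)
CS = (1/2) * 9 * (31 - 22)
CS = (1/2) * 9 * 9 = 81/2

81/2


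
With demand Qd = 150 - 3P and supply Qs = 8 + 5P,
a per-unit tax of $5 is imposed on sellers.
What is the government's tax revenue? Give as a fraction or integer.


With tax on sellers, new supply: Qs' = 8 + 5(P - 5)
= 5P - 17
New equilibrium quantity:
Q_new = 699/8
Tax revenue = tax * Q_new = 5 * 699/8 = 3495/8

3495/8


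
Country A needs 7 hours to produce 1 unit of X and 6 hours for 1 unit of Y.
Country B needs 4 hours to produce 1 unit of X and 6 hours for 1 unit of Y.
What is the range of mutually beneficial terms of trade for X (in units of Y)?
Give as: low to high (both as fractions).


Opportunity cost of X for Country A = hours_X / hours_Y = 7/6 = 7/6 units of Y
Opportunity cost of X for Country B = hours_X / hours_Y = 4/6 = 2/3 units of Y
Terms of trade must be between the two opportunity costs.
Range: 2/3 to 7/6

2/3 to 7/6


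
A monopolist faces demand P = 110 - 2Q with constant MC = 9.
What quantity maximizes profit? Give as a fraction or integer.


TR = P*Q = (110 - 2Q)Q = 110Q - 2Q^2
MR = dTR/dQ = 110 - 4Q
Set MR = MC:
110 - 4Q = 9
101 = 4Q
Q* = 101/4 = 101/4

101/4


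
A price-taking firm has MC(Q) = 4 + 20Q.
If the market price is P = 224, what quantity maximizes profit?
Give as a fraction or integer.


In perfect competition, profit is maximized where P = MC.
224 = 4 + 20Q
220 = 20Q
Q* = 220/20 = 11

11


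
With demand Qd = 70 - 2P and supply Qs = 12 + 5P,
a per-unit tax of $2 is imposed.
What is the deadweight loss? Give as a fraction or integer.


Pre-tax equilibrium quantity: Q* = 374/7
Post-tax equilibrium quantity: Q_tax = 354/7
Reduction in quantity: Q* - Q_tax = 20/7
DWL = (1/2) * tax * (Q* - Q_tax)
DWL = (1/2) * 2 * 20/7 = 20/7

20/7


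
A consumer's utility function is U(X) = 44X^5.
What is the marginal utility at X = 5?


MU = dU/dX = 44*5*X^(5-1)
MU = 220*X^4
At X = 5:
MU = 220 * 5^4
MU = 220 * 625 = 137500

137500


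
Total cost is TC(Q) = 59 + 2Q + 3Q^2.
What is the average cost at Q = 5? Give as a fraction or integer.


TC(5) = 59 + 2*5 + 3*5^2
TC(5) = 59 + 10 + 75 = 144
AC = TC/Q = 144/5 = 144/5

144/5


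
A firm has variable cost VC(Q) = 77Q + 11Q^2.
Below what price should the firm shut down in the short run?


AVC(Q) = VC(Q)/Q = 77 + 11Q
AVC is increasing in Q, so minimum AVC is at Q -> 0+.
Min AVC = 77
The firm should shut down if P < 77.

77


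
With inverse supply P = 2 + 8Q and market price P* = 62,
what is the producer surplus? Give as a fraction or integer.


Minimum supply price (at Q=0): P_min = 2
Quantity supplied at P* = 62:
Q* = (62 - 2)/8 = 15/2
PS = (1/2) * Q* * (P* - P_min)
PS = (1/2) * 15/2 * (62 - 2)
PS = (1/2) * 15/2 * 60 = 225

225


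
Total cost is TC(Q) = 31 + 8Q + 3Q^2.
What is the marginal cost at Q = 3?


MC = dTC/dQ = 8 + 2*3*Q
At Q = 3:
MC = 8 + 6*3
MC = 8 + 18 = 26

26


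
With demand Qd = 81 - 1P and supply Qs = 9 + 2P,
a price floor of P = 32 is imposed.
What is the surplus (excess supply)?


At P = 32:
Qd = 81 - 1*32 = 49
Qs = 9 + 2*32 = 73
Surplus = Qs - Qd = 73 - 49 = 24

24


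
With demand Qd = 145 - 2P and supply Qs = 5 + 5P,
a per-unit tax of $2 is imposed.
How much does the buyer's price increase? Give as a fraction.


With a per-unit tax, the buyer's price increase depends on relative slopes.
Supply slope: d = 5, Demand slope: b = 2
Buyer's price increase = d * tax / (b + d)
= 5 * 2 / (2 + 5)
= 10 / 7 = 10/7

10/7


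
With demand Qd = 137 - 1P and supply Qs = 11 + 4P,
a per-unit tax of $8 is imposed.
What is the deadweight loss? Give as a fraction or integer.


Pre-tax equilibrium quantity: Q* = 559/5
Post-tax equilibrium quantity: Q_tax = 527/5
Reduction in quantity: Q* - Q_tax = 32/5
DWL = (1/2) * tax * (Q* - Q_tax)
DWL = (1/2) * 8 * 32/5 = 128/5

128/5


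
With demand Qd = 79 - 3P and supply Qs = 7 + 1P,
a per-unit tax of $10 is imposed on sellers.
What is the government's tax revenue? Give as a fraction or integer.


With tax on sellers, new supply: Qs' = 7 + 1(P - 10)
= 1P - 3
New equilibrium quantity:
Q_new = 35/2
Tax revenue = tax * Q_new = 10 * 35/2 = 175

175


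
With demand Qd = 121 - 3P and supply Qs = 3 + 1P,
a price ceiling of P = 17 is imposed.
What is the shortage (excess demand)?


At P = 17:
Qd = 121 - 3*17 = 70
Qs = 3 + 1*17 = 20
Shortage = Qd - Qs = 70 - 20 = 50

50


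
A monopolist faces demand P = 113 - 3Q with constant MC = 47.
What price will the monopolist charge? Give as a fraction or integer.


MR = 113 - 6Q
Set MR = MC: 113 - 6Q = 47
Q* = 11
Substitute into demand:
P* = 113 - 3*11 = 80

80


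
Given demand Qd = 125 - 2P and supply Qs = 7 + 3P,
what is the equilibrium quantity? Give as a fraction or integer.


First find equilibrium price:
125 - 2P = 7 + 3P
P* = 118/5 = 118/5
Then substitute into demand:
Q* = 125 - 2 * 118/5 = 389/5

389/5


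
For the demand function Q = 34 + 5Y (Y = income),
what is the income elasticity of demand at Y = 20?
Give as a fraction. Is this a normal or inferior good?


dQ/dY = 5
At Y = 20: Q = 34 + 5*20 = 134
Ey = (dQ/dY)(Y/Q) = 5 * 20 / 134 = 50/67
Since Ey > 0, this is a normal good.

50/67 (normal good)


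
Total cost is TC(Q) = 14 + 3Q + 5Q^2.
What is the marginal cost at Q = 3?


MC = dTC/dQ = 3 + 2*5*Q
At Q = 3:
MC = 3 + 10*3
MC = 3 + 30 = 33

33


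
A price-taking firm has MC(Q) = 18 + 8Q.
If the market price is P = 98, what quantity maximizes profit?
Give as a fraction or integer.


In perfect competition, profit is maximized where P = MC.
98 = 18 + 8Q
80 = 8Q
Q* = 80/8 = 10

10


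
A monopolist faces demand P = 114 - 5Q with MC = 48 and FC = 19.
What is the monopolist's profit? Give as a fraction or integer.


MR = MC: 114 - 10Q = 48
Q* = 33/5
P* = 114 - 5*33/5 = 81
Profit = (P* - MC)*Q* - FC
= (81 - 48)*33/5 - 19
= 33*33/5 - 19
= 1089/5 - 19 = 994/5

994/5


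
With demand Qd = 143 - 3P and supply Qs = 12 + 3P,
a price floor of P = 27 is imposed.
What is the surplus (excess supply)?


At P = 27:
Qd = 143 - 3*27 = 62
Qs = 12 + 3*27 = 93
Surplus = Qs - Qd = 93 - 62 = 31

31


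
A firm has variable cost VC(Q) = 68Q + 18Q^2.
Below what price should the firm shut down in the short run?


AVC(Q) = VC(Q)/Q = 68 + 18Q
AVC is increasing in Q, so minimum AVC is at Q -> 0+.
Min AVC = 68
The firm should shut down if P < 68.

68


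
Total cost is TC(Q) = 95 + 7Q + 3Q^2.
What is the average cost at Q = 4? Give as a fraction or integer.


TC(4) = 95 + 7*4 + 3*4^2
TC(4) = 95 + 28 + 48 = 171
AC = TC/Q = 171/4 = 171/4

171/4


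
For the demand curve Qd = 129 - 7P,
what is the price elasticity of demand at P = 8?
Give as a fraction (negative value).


dQ/dP = -7
At P = 8: Q = 129 - 7*8 = 73
E = (dQ/dP)(P/Q) = (-7)(8/73) = -56/73

-56/73


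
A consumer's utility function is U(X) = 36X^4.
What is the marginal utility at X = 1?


MU = dU/dX = 36*4*X^(4-1)
MU = 144*X^3
At X = 1:
MU = 144 * 1^3
MU = 144 * 1 = 144

144


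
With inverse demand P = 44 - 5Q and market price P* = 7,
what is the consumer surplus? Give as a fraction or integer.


Maximum willingness to pay (at Q=0): P_max = 44
Quantity demanded at P* = 7:
Q* = (44 - 7)/5 = 37/5
CS = (1/2) * Q* * (P_max - P*)
CS = (1/2) * 37/5 * (44 - 7)
CS = (1/2) * 37/5 * 37 = 1369/10

1369/10


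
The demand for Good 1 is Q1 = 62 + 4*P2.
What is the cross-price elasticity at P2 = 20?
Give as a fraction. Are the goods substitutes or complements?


dQ1/dP2 = 4
At P2 = 20: Q1 = 62 + 4*20 = 142
Exy = (dQ1/dP2)(P2/Q1) = 4 * 20 / 142 = 40/71
Since Exy > 0, the goods are substitutes.

40/71 (substitutes)


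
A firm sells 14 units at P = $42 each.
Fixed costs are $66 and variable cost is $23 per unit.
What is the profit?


Total Revenue = P * Q = 42 * 14 = $588
Total Cost = FC + VC*Q = 66 + 23*14 = $388
Profit = TR - TC = 588 - 388 = $200

$200


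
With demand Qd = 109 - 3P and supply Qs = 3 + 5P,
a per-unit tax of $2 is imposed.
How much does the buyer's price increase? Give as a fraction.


With a per-unit tax, the buyer's price increase depends on relative slopes.
Supply slope: d = 5, Demand slope: b = 3
Buyer's price increase = d * tax / (b + d)
= 5 * 2 / (3 + 5)
= 10 / 8 = 5/4

5/4


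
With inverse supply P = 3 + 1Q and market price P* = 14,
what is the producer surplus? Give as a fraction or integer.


Minimum supply price (at Q=0): P_min = 3
Quantity supplied at P* = 14:
Q* = (14 - 3)/1 = 11
PS = (1/2) * Q* * (P* - P_min)
PS = (1/2) * 11 * (14 - 3)
PS = (1/2) * 11 * 11 = 121/2

121/2


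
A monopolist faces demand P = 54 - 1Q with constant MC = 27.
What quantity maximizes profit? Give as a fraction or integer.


TR = P*Q = (54 - 1Q)Q = 54Q - 1Q^2
MR = dTR/dQ = 54 - 2Q
Set MR = MC:
54 - 2Q = 27
27 = 2Q
Q* = 27/2 = 27/2

27/2


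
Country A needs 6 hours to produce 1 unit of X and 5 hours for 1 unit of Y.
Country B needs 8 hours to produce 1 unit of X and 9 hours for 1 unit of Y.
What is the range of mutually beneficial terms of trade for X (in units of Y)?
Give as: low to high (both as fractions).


Opportunity cost of X for Country A = hours_X / hours_Y = 6/5 = 6/5 units of Y
Opportunity cost of X for Country B = hours_X / hours_Y = 8/9 = 8/9 units of Y
Terms of trade must be between the two opportunity costs.
Range: 8/9 to 6/5

8/9 to 6/5


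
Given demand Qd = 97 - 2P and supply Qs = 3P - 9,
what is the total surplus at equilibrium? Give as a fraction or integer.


Find equilibrium: 97 - 2P = 3P - 9
97 + 9 = 5P
P* = 106/5 = 106/5
Q* = 3*106/5 - 9 = 273/5
Inverse demand: P = 97/2 - Q/2, so P_max = 97/2
Inverse supply: P = 3 + Q/3, so P_min = 3
CS = (1/2) * 273/5 * (97/2 - 106/5) = 74529/100
PS = (1/2) * 273/5 * (106/5 - 3) = 24843/50
TS = CS + PS = 74529/100 + 24843/50 = 24843/20

24843/20


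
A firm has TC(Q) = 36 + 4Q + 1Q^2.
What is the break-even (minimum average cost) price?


AC(Q) = 36/Q + 4 + 1Q
To minimize: dAC/dQ = -36/Q^2 + 1 = 0
Q^2 = 36/1 = 36
Q* = 6
Min AC = 36/6 + 4 + 1*6
Min AC = 6 + 4 + 6 = 16

16


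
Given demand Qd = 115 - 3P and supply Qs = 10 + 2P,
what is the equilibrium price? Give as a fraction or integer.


At equilibrium, Qd = Qs.
115 - 3P = 10 + 2P
115 - 10 = 3P + 2P
105 = 5P
P* = 105/5 = 21

21


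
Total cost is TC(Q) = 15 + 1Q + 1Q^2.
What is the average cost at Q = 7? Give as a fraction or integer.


TC(7) = 15 + 1*7 + 1*7^2
TC(7) = 15 + 7 + 49 = 71
AC = TC/Q = 71/7 = 71/7

71/7


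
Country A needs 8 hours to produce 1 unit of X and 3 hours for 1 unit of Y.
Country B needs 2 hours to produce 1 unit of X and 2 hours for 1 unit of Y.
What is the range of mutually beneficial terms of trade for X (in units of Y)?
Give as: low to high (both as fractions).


Opportunity cost of X for Country A = hours_X / hours_Y = 8/3 = 8/3 units of Y
Opportunity cost of X for Country B = hours_X / hours_Y = 2/2 = 1 units of Y
Terms of trade must be between the two opportunity costs.
Range: 1 to 8/3

1 to 8/3


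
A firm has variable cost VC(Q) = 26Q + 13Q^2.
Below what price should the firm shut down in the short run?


AVC(Q) = VC(Q)/Q = 26 + 13Q
AVC is increasing in Q, so minimum AVC is at Q -> 0+.
Min AVC = 26
The firm should shut down if P < 26.

26


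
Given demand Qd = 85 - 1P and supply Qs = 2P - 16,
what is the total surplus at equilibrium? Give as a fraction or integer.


Find equilibrium: 85 - 1P = 2P - 16
85 + 16 = 3P
P* = 101/3 = 101/3
Q* = 2*101/3 - 16 = 154/3
Inverse demand: P = 85 - Q/1, so P_max = 85
Inverse supply: P = 8 + Q/2, so P_min = 8
CS = (1/2) * 154/3 * (85 - 101/3) = 11858/9
PS = (1/2) * 154/3 * (101/3 - 8) = 5929/9
TS = CS + PS = 11858/9 + 5929/9 = 5929/3

5929/3


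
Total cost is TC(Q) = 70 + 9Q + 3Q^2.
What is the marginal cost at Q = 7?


MC = dTC/dQ = 9 + 2*3*Q
At Q = 7:
MC = 9 + 6*7
MC = 9 + 42 = 51

51


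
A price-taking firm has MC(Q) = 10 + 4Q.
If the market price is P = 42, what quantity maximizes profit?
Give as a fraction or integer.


In perfect competition, profit is maximized where P = MC.
42 = 10 + 4Q
32 = 4Q
Q* = 32/4 = 8

8


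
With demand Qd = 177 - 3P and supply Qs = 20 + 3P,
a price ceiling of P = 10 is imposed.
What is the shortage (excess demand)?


At P = 10:
Qd = 177 - 3*10 = 147
Qs = 20 + 3*10 = 50
Shortage = Qd - Qs = 147 - 50 = 97

97


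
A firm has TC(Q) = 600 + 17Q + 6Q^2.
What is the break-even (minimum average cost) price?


AC(Q) = 600/Q + 17 + 6Q
To minimize: dAC/dQ = -600/Q^2 + 6 = 0
Q^2 = 600/6 = 100
Q* = 10
Min AC = 600/10 + 17 + 6*10
Min AC = 60 + 17 + 60 = 137

137


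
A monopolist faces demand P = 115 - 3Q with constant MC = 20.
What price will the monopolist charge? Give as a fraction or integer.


MR = 115 - 6Q
Set MR = MC: 115 - 6Q = 20
Q* = 95/6
Substitute into demand:
P* = 115 - 3*95/6 = 135/2

135/2


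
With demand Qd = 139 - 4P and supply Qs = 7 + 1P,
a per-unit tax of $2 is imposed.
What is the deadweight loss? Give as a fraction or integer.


Pre-tax equilibrium quantity: Q* = 167/5
Post-tax equilibrium quantity: Q_tax = 159/5
Reduction in quantity: Q* - Q_tax = 8/5
DWL = (1/2) * tax * (Q* - Q_tax)
DWL = (1/2) * 2 * 8/5 = 8/5

8/5


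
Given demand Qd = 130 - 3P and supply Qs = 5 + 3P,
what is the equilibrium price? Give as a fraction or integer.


At equilibrium, Qd = Qs.
130 - 3P = 5 + 3P
130 - 5 = 3P + 3P
125 = 6P
P* = 125/6 = 125/6

125/6


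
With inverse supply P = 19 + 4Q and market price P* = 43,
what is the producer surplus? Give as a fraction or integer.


Minimum supply price (at Q=0): P_min = 19
Quantity supplied at P* = 43:
Q* = (43 - 19)/4 = 6
PS = (1/2) * Q* * (P* - P_min)
PS = (1/2) * 6 * (43 - 19)
PS = (1/2) * 6 * 24 = 72

72


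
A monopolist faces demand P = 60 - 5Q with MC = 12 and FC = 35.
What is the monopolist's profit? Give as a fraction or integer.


MR = MC: 60 - 10Q = 12
Q* = 24/5
P* = 60 - 5*24/5 = 36
Profit = (P* - MC)*Q* - FC
= (36 - 12)*24/5 - 35
= 24*24/5 - 35
= 576/5 - 35 = 401/5

401/5


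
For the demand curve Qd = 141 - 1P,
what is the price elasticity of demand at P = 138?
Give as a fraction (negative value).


dQ/dP = -1
At P = 138: Q = 141 - 1*138 = 3
E = (dQ/dP)(P/Q) = (-1)(138/3) = -46

-46


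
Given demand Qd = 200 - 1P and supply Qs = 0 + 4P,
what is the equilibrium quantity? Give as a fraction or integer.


First find equilibrium price:
200 - 1P = 0 + 4P
P* = 200/5 = 40
Then substitute into demand:
Q* = 200 - 1 * 40 = 160

160


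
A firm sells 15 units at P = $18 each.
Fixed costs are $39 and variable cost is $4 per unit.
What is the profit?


Total Revenue = P * Q = 18 * 15 = $270
Total Cost = FC + VC*Q = 39 + 4*15 = $99
Profit = TR - TC = 270 - 99 = $171

$171


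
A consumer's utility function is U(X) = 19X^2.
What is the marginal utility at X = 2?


MU = dU/dX = 19*2*X^(2-1)
MU = 38*X^1
At X = 2:
MU = 38 * 2^1
MU = 38 * 2 = 76

76


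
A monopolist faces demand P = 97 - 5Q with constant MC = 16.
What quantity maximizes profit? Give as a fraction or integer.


TR = P*Q = (97 - 5Q)Q = 97Q - 5Q^2
MR = dTR/dQ = 97 - 10Q
Set MR = MC:
97 - 10Q = 16
81 = 10Q
Q* = 81/10 = 81/10

81/10


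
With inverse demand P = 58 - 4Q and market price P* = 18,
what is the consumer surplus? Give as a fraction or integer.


Maximum willingness to pay (at Q=0): P_max = 58
Quantity demanded at P* = 18:
Q* = (58 - 18)/4 = 10
CS = (1/2) * Q* * (P_max - P*)
CS = (1/2) * 10 * (58 - 18)
CS = (1/2) * 10 * 40 = 200

200


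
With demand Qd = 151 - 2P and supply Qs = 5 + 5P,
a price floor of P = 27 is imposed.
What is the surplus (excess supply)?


At P = 27:
Qd = 151 - 2*27 = 97
Qs = 5 + 5*27 = 140
Surplus = Qs - Qd = 140 - 97 = 43

43


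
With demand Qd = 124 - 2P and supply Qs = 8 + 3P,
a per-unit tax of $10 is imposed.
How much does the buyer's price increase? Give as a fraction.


With a per-unit tax, the buyer's price increase depends on relative slopes.
Supply slope: d = 3, Demand slope: b = 2
Buyer's price increase = d * tax / (b + d)
= 3 * 10 / (2 + 3)
= 30 / 5 = 6

6


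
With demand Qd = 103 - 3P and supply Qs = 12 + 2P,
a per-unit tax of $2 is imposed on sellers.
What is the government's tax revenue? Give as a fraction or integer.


With tax on sellers, new supply: Qs' = 12 + 2(P - 2)
= 8 + 2P
New equilibrium quantity:
Q_new = 46
Tax revenue = tax * Q_new = 2 * 46 = 92

92


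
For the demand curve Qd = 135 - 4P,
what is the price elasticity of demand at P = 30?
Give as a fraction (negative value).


dQ/dP = -4
At P = 30: Q = 135 - 4*30 = 15
E = (dQ/dP)(P/Q) = (-4)(30/15) = -8

-8


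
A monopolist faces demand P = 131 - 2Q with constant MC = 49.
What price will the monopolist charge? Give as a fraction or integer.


MR = 131 - 4Q
Set MR = MC: 131 - 4Q = 49
Q* = 41/2
Substitute into demand:
P* = 131 - 2*41/2 = 90

90


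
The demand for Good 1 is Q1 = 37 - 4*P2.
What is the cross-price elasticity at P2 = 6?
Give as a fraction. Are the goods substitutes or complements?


dQ1/dP2 = -4
At P2 = 6: Q1 = 37 - 4*6 = 13
Exy = (dQ1/dP2)(P2/Q1) = -4 * 6 / 13 = -24/13
Since Exy < 0, the goods are complements.

-24/13 (complements)


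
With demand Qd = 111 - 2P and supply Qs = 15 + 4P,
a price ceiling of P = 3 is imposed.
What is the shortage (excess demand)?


At P = 3:
Qd = 111 - 2*3 = 105
Qs = 15 + 4*3 = 27
Shortage = Qd - Qs = 105 - 27 = 78

78


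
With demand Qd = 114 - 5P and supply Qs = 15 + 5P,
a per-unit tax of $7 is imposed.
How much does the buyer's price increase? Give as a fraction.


With a per-unit tax, the buyer's price increase depends on relative slopes.
Supply slope: d = 5, Demand slope: b = 5
Buyer's price increase = d * tax / (b + d)
= 5 * 7 / (5 + 5)
= 35 / 10 = 7/2

7/2


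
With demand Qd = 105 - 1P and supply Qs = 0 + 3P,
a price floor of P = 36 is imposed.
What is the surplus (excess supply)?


At P = 36:
Qd = 105 - 1*36 = 69
Qs = 0 + 3*36 = 108
Surplus = Qs - Qd = 108 - 69 = 39

39


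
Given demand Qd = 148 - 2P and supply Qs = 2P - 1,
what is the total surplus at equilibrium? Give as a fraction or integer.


Find equilibrium: 148 - 2P = 2P - 1
148 + 1 = 4P
P* = 149/4 = 149/4
Q* = 2*149/4 - 1 = 147/2
Inverse demand: P = 74 - Q/2, so P_max = 74
Inverse supply: P = 1/2 + Q/2, so P_min = 1/2
CS = (1/2) * 147/2 * (74 - 149/4) = 21609/16
PS = (1/2) * 147/2 * (149/4 - 1/2) = 21609/16
TS = CS + PS = 21609/16 + 21609/16 = 21609/8

21609/8


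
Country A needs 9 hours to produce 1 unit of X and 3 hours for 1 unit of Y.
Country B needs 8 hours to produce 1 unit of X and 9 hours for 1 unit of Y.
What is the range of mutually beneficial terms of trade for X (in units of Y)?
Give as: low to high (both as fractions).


Opportunity cost of X for Country A = hours_X / hours_Y = 9/3 = 3 units of Y
Opportunity cost of X for Country B = hours_X / hours_Y = 8/9 = 8/9 units of Y
Terms of trade must be between the two opportunity costs.
Range: 8/9 to 3

8/9 to 3


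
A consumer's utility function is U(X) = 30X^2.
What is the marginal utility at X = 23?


MU = dU/dX = 30*2*X^(2-1)
MU = 60*X^1
At X = 23:
MU = 60 * 23^1
MU = 60 * 23 = 1380

1380


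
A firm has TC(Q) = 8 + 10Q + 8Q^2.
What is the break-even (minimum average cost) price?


AC(Q) = 8/Q + 10 + 8Q
To minimize: dAC/dQ = -8/Q^2 + 8 = 0
Q^2 = 8/8 = 1
Q* = 1
Min AC = 8/1 + 10 + 8*1
Min AC = 8 + 10 + 8 = 26

26


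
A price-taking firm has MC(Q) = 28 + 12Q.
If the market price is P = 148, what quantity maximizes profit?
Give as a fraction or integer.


In perfect competition, profit is maximized where P = MC.
148 = 28 + 12Q
120 = 12Q
Q* = 120/12 = 10

10


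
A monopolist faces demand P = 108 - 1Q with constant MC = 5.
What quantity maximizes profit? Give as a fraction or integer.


TR = P*Q = (108 - 1Q)Q = 108Q - 1Q^2
MR = dTR/dQ = 108 - 2Q
Set MR = MC:
108 - 2Q = 5
103 = 2Q
Q* = 103/2 = 103/2

103/2


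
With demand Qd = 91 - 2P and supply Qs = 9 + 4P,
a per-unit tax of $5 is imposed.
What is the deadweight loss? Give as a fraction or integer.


Pre-tax equilibrium quantity: Q* = 191/3
Post-tax equilibrium quantity: Q_tax = 57
Reduction in quantity: Q* - Q_tax = 20/3
DWL = (1/2) * tax * (Q* - Q_tax)
DWL = (1/2) * 5 * 20/3 = 50/3

50/3


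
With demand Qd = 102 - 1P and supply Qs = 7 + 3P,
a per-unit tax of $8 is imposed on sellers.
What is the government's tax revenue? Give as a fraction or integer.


With tax on sellers, new supply: Qs' = 7 + 3(P - 8)
= 3P - 17
New equilibrium quantity:
Q_new = 289/4
Tax revenue = tax * Q_new = 8 * 289/4 = 578

578


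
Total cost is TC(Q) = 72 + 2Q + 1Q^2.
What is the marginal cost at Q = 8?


MC = dTC/dQ = 2 + 2*1*Q
At Q = 8:
MC = 2 + 2*8
MC = 2 + 16 = 18

18


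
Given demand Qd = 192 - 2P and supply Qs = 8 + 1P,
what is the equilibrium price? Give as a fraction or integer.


At equilibrium, Qd = Qs.
192 - 2P = 8 + 1P
192 - 8 = 2P + 1P
184 = 3P
P* = 184/3 = 184/3

184/3


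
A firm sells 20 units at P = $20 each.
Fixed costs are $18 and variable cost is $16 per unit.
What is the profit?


Total Revenue = P * Q = 20 * 20 = $400
Total Cost = FC + VC*Q = 18 + 16*20 = $338
Profit = TR - TC = 400 - 338 = $62

$62


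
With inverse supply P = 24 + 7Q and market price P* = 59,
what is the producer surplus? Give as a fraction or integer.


Minimum supply price (at Q=0): P_min = 24
Quantity supplied at P* = 59:
Q* = (59 - 24)/7 = 5
PS = (1/2) * Q* * (P* - P_min)
PS = (1/2) * 5 * (59 - 24)
PS = (1/2) * 5 * 35 = 175/2

175/2


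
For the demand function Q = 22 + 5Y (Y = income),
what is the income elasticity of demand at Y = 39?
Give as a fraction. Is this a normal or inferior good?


dQ/dY = 5
At Y = 39: Q = 22 + 5*39 = 217
Ey = (dQ/dY)(Y/Q) = 5 * 39 / 217 = 195/217
Since Ey > 0, this is a normal good.

195/217 (normal good)


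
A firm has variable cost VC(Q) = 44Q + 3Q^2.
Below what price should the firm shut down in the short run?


AVC(Q) = VC(Q)/Q = 44 + 3Q
AVC is increasing in Q, so minimum AVC is at Q -> 0+.
Min AVC = 44
The firm should shut down if P < 44.

44


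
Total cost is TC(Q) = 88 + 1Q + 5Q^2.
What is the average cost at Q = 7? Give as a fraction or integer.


TC(7) = 88 + 1*7 + 5*7^2
TC(7) = 88 + 7 + 245 = 340
AC = TC/Q = 340/7 = 340/7

340/7


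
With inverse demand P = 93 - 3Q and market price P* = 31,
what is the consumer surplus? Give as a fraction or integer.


Maximum willingness to pay (at Q=0): P_max = 93
Quantity demanded at P* = 31:
Q* = (93 - 31)/3 = 62/3
CS = (1/2) * Q* * (P_max - P*)
CS = (1/2) * 62/3 * (93 - 31)
CS = (1/2) * 62/3 * 62 = 1922/3

1922/3


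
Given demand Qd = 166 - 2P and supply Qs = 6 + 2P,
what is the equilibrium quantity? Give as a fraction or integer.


First find equilibrium price:
166 - 2P = 6 + 2P
P* = 160/4 = 40
Then substitute into demand:
Q* = 166 - 2 * 40 = 86

86


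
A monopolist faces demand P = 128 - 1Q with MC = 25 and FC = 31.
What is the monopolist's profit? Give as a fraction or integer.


MR = MC: 128 - 2Q = 25
Q* = 103/2
P* = 128 - 1*103/2 = 153/2
Profit = (P* - MC)*Q* - FC
= (153/2 - 25)*103/2 - 31
= 103/2*103/2 - 31
= 10609/4 - 31 = 10485/4

10485/4


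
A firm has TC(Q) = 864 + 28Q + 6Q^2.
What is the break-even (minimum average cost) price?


AC(Q) = 864/Q + 28 + 6Q
To minimize: dAC/dQ = -864/Q^2 + 6 = 0
Q^2 = 864/6 = 144
Q* = 12
Min AC = 864/12 + 28 + 6*12
Min AC = 72 + 28 + 72 = 172

172


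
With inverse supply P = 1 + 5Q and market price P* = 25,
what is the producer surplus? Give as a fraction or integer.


Minimum supply price (at Q=0): P_min = 1
Quantity supplied at P* = 25:
Q* = (25 - 1)/5 = 24/5
PS = (1/2) * Q* * (P* - P_min)
PS = (1/2) * 24/5 * (25 - 1)
PS = (1/2) * 24/5 * 24 = 288/5

288/5


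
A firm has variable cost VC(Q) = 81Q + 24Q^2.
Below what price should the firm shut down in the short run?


AVC(Q) = VC(Q)/Q = 81 + 24Q
AVC is increasing in Q, so minimum AVC is at Q -> 0+.
Min AVC = 81
The firm should shut down if P < 81.

81


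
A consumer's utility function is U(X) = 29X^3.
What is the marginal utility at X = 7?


MU = dU/dX = 29*3*X^(3-1)
MU = 87*X^2
At X = 7:
MU = 87 * 7^2
MU = 87 * 49 = 4263

4263


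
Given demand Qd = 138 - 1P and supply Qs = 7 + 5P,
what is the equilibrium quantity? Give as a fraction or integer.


First find equilibrium price:
138 - 1P = 7 + 5P
P* = 131/6 = 131/6
Then substitute into demand:
Q* = 138 - 1 * 131/6 = 697/6

697/6


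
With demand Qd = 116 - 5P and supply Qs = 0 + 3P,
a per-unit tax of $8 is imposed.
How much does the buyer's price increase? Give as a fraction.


With a per-unit tax, the buyer's price increase depends on relative slopes.
Supply slope: d = 3, Demand slope: b = 5
Buyer's price increase = d * tax / (b + d)
= 3 * 8 / (5 + 3)
= 24 / 8 = 3

3


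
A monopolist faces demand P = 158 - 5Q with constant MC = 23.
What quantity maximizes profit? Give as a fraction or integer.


TR = P*Q = (158 - 5Q)Q = 158Q - 5Q^2
MR = dTR/dQ = 158 - 10Q
Set MR = MC:
158 - 10Q = 23
135 = 10Q
Q* = 135/10 = 27/2

27/2


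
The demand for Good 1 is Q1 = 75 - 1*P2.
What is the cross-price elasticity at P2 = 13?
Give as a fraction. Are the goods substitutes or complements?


dQ1/dP2 = -1
At P2 = 13: Q1 = 75 - 1*13 = 62
Exy = (dQ1/dP2)(P2/Q1) = -1 * 13 / 62 = -13/62
Since Exy < 0, the goods are complements.

-13/62 (complements)


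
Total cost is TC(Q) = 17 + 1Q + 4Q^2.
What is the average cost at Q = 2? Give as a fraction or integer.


TC(2) = 17 + 1*2 + 4*2^2
TC(2) = 17 + 2 + 16 = 35
AC = TC/Q = 35/2 = 35/2

35/2


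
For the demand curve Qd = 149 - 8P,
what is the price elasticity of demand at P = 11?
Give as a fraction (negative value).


dQ/dP = -8
At P = 11: Q = 149 - 8*11 = 61
E = (dQ/dP)(P/Q) = (-8)(11/61) = -88/61

-88/61


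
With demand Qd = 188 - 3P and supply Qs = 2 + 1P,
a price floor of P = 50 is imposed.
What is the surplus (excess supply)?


At P = 50:
Qd = 188 - 3*50 = 38
Qs = 2 + 1*50 = 52
Surplus = Qs - Qd = 52 - 38 = 14

14


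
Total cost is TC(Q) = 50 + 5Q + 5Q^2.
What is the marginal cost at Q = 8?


MC = dTC/dQ = 5 + 2*5*Q
At Q = 8:
MC = 5 + 10*8
MC = 5 + 80 = 85

85


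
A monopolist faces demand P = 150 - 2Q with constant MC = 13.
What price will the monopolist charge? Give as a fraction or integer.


MR = 150 - 4Q
Set MR = MC: 150 - 4Q = 13
Q* = 137/4
Substitute into demand:
P* = 150 - 2*137/4 = 163/2

163/2


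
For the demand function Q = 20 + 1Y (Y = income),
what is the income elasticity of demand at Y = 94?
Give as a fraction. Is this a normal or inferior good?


dQ/dY = 1
At Y = 94: Q = 20 + 1*94 = 114
Ey = (dQ/dY)(Y/Q) = 1 * 94 / 114 = 47/57
Since Ey > 0, this is a normal good.

47/57 (normal good)


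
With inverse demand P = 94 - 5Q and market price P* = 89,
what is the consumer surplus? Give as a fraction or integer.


Maximum willingness to pay (at Q=0): P_max = 94
Quantity demanded at P* = 89:
Q* = (94 - 89)/5 = 1
CS = (1/2) * Q* * (P_max - P*)
CS = (1/2) * 1 * (94 - 89)
CS = (1/2) * 1 * 5 = 5/2

5/2


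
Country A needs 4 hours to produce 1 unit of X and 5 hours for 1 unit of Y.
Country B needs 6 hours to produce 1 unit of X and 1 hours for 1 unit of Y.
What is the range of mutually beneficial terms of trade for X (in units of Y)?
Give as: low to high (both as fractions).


Opportunity cost of X for Country A = hours_X / hours_Y = 4/5 = 4/5 units of Y
Opportunity cost of X for Country B = hours_X / hours_Y = 6/1 = 6 units of Y
Terms of trade must be between the two opportunity costs.
Range: 4/5 to 6

4/5 to 6


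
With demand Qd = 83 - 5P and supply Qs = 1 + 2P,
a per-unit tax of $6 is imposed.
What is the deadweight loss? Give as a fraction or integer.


Pre-tax equilibrium quantity: Q* = 171/7
Post-tax equilibrium quantity: Q_tax = 111/7
Reduction in quantity: Q* - Q_tax = 60/7
DWL = (1/2) * tax * (Q* - Q_tax)
DWL = (1/2) * 6 * 60/7 = 180/7

180/7


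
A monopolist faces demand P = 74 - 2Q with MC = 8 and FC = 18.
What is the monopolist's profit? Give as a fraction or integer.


MR = MC: 74 - 4Q = 8
Q* = 33/2
P* = 74 - 2*33/2 = 41
Profit = (P* - MC)*Q* - FC
= (41 - 8)*33/2 - 18
= 33*33/2 - 18
= 1089/2 - 18 = 1053/2

1053/2


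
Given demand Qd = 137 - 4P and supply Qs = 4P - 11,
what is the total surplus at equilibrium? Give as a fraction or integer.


Find equilibrium: 137 - 4P = 4P - 11
137 + 11 = 8P
P* = 148/8 = 37/2
Q* = 4*37/2 - 11 = 63
Inverse demand: P = 137/4 - Q/4, so P_max = 137/4
Inverse supply: P = 11/4 + Q/4, so P_min = 11/4
CS = (1/2) * 63 * (137/4 - 37/2) = 3969/8
PS = (1/2) * 63 * (37/2 - 11/4) = 3969/8
TS = CS + PS = 3969/8 + 3969/8 = 3969/4

3969/4


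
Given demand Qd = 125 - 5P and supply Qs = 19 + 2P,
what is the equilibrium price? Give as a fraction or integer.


At equilibrium, Qd = Qs.
125 - 5P = 19 + 2P
125 - 19 = 5P + 2P
106 = 7P
P* = 106/7 = 106/7

106/7


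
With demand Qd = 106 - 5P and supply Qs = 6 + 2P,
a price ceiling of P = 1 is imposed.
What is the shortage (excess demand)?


At P = 1:
Qd = 106 - 5*1 = 101
Qs = 6 + 2*1 = 8
Shortage = Qd - Qs = 101 - 8 = 93

93


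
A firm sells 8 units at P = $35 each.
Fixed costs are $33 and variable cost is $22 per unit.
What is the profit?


Total Revenue = P * Q = 35 * 8 = $280
Total Cost = FC + VC*Q = 33 + 22*8 = $209
Profit = TR - TC = 280 - 209 = $71

$71


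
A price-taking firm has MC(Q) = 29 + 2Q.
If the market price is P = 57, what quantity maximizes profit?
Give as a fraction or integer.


In perfect competition, profit is maximized where P = MC.
57 = 29 + 2Q
28 = 2Q
Q* = 28/2 = 14

14


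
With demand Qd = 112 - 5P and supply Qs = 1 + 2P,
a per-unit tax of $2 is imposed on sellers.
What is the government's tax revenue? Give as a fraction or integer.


With tax on sellers, new supply: Qs' = 1 + 2(P - 2)
= 2P - 3
New equilibrium quantity:
Q_new = 209/7
Tax revenue = tax * Q_new = 2 * 209/7 = 418/7

418/7


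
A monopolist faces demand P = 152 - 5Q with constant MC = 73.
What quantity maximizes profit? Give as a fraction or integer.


TR = P*Q = (152 - 5Q)Q = 152Q - 5Q^2
MR = dTR/dQ = 152 - 10Q
Set MR = MC:
152 - 10Q = 73
79 = 10Q
Q* = 79/10 = 79/10

79/10


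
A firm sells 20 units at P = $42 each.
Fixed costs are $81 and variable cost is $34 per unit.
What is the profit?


Total Revenue = P * Q = 42 * 20 = $840
Total Cost = FC + VC*Q = 81 + 34*20 = $761
Profit = TR - TC = 840 - 761 = $79

$79


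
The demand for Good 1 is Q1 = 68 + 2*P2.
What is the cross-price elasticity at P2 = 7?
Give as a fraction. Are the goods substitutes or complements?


dQ1/dP2 = 2
At P2 = 7: Q1 = 68 + 2*7 = 82
Exy = (dQ1/dP2)(P2/Q1) = 2 * 7 / 82 = 7/41
Since Exy > 0, the goods are substitutes.

7/41 (substitutes)


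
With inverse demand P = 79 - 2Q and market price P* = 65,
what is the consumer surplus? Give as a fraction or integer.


Maximum willingness to pay (at Q=0): P_max = 79
Quantity demanded at P* = 65:
Q* = (79 - 65)/2 = 7
CS = (1/2) * Q* * (P_max - P*)
CS = (1/2) * 7 * (79 - 65)
CS = (1/2) * 7 * 14 = 49

49


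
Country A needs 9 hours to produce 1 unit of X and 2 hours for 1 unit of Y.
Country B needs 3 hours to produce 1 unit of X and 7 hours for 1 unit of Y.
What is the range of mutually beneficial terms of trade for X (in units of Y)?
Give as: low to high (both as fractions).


Opportunity cost of X for Country A = hours_X / hours_Y = 9/2 = 9/2 units of Y
Opportunity cost of X for Country B = hours_X / hours_Y = 3/7 = 3/7 units of Y
Terms of trade must be between the two opportunity costs.
Range: 3/7 to 9/2

3/7 to 9/2


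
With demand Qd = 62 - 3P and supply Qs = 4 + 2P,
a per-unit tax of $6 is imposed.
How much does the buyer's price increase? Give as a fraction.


With a per-unit tax, the buyer's price increase depends on relative slopes.
Supply slope: d = 2, Demand slope: b = 3
Buyer's price increase = d * tax / (b + d)
= 2 * 6 / (3 + 2)
= 12 / 5 = 12/5

12/5


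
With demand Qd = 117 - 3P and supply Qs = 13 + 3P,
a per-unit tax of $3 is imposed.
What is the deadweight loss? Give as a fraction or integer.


Pre-tax equilibrium quantity: Q* = 65
Post-tax equilibrium quantity: Q_tax = 121/2
Reduction in quantity: Q* - Q_tax = 9/2
DWL = (1/2) * tax * (Q* - Q_tax)
DWL = (1/2) * 3 * 9/2 = 27/4

27/4


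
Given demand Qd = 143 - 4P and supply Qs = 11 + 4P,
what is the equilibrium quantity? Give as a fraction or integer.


First find equilibrium price:
143 - 4P = 11 + 4P
P* = 132/8 = 33/2
Then substitute into demand:
Q* = 143 - 4 * 33/2 = 77

77


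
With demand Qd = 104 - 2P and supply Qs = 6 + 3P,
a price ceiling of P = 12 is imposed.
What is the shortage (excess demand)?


At P = 12:
Qd = 104 - 2*12 = 80
Qs = 6 + 3*12 = 42
Shortage = Qd - Qs = 80 - 42 = 38

38


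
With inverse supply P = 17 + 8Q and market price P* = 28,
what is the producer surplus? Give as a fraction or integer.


Minimum supply price (at Q=0): P_min = 17
Quantity supplied at P* = 28:
Q* = (28 - 17)/8 = 11/8
PS = (1/2) * Q* * (P* - P_min)
PS = (1/2) * 11/8 * (28 - 17)
PS = (1/2) * 11/8 * 11 = 121/16

121/16


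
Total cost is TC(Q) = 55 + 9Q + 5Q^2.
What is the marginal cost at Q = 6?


MC = dTC/dQ = 9 + 2*5*Q
At Q = 6:
MC = 9 + 10*6
MC = 9 + 60 = 69

69


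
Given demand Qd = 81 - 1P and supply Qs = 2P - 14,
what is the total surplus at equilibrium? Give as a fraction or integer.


Find equilibrium: 81 - 1P = 2P - 14
81 + 14 = 3P
P* = 95/3 = 95/3
Q* = 2*95/3 - 14 = 148/3
Inverse demand: P = 81 - Q/1, so P_max = 81
Inverse supply: P = 7 + Q/2, so P_min = 7
CS = (1/2) * 148/3 * (81 - 95/3) = 10952/9
PS = (1/2) * 148/3 * (95/3 - 7) = 5476/9
TS = CS + PS = 10952/9 + 5476/9 = 5476/3

5476/3


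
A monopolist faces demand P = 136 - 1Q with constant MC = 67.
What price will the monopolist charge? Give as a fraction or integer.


MR = 136 - 2Q
Set MR = MC: 136 - 2Q = 67
Q* = 69/2
Substitute into demand:
P* = 136 - 1*69/2 = 203/2

203/2


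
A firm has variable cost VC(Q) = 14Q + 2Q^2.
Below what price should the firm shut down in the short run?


AVC(Q) = VC(Q)/Q = 14 + 2Q
AVC is increasing in Q, so minimum AVC is at Q -> 0+.
Min AVC = 14
The firm should shut down if P < 14.

14


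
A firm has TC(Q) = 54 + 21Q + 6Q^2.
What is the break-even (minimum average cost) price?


AC(Q) = 54/Q + 21 + 6Q
To minimize: dAC/dQ = -54/Q^2 + 6 = 0
Q^2 = 54/6 = 9
Q* = 3
Min AC = 54/3 + 21 + 6*3
Min AC = 18 + 21 + 18 = 57

57


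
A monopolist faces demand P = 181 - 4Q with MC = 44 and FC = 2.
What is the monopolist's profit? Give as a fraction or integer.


MR = MC: 181 - 8Q = 44
Q* = 137/8
P* = 181 - 4*137/8 = 225/2
Profit = (P* - MC)*Q* - FC
= (225/2 - 44)*137/8 - 2
= 137/2*137/8 - 2
= 18769/16 - 2 = 18737/16

18737/16


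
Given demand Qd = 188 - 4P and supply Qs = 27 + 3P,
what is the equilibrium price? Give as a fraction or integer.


At equilibrium, Qd = Qs.
188 - 4P = 27 + 3P
188 - 27 = 4P + 3P
161 = 7P
P* = 161/7 = 23

23


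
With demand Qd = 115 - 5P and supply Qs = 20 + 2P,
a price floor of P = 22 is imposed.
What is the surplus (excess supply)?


At P = 22:
Qd = 115 - 5*22 = 5
Qs = 20 + 2*22 = 64
Surplus = Qs - Qd = 64 - 5 = 59

59


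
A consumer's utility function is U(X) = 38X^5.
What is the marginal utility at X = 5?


MU = dU/dX = 38*5*X^(5-1)
MU = 190*X^4
At X = 5:
MU = 190 * 5^4
MU = 190 * 625 = 118750

118750


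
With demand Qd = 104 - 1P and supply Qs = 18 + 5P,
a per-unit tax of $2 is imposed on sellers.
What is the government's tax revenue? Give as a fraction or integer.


With tax on sellers, new supply: Qs' = 18 + 5(P - 2)
= 8 + 5P
New equilibrium quantity:
Q_new = 88
Tax revenue = tax * Q_new = 2 * 88 = 176

176


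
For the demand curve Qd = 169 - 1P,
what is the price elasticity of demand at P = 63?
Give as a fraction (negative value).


dQ/dP = -1
At P = 63: Q = 169 - 1*63 = 106
E = (dQ/dP)(P/Q) = (-1)(63/106) = -63/106

-63/106


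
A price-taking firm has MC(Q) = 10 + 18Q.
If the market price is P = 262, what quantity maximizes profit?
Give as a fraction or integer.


In perfect competition, profit is maximized where P = MC.
262 = 10 + 18Q
252 = 18Q
Q* = 252/18 = 14

14


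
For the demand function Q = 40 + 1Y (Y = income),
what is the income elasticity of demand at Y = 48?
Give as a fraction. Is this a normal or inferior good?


dQ/dY = 1
At Y = 48: Q = 40 + 1*48 = 88
Ey = (dQ/dY)(Y/Q) = 1 * 48 / 88 = 6/11
Since Ey > 0, this is a normal good.

6/11 (normal good)


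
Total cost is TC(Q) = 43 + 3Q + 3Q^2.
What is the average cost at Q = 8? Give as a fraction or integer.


TC(8) = 43 + 3*8 + 3*8^2
TC(8) = 43 + 24 + 192 = 259
AC = TC/Q = 259/8 = 259/8

259/8


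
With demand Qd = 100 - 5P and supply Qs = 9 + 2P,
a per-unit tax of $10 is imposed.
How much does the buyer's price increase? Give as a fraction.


With a per-unit tax, the buyer's price increase depends on relative slopes.
Supply slope: d = 2, Demand slope: b = 5
Buyer's price increase = d * tax / (b + d)
= 2 * 10 / (5 + 2)
= 20 / 7 = 20/7

20/7


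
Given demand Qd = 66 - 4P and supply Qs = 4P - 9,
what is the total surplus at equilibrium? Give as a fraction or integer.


Find equilibrium: 66 - 4P = 4P - 9
66 + 9 = 8P
P* = 75/8 = 75/8
Q* = 4*75/8 - 9 = 57/2
Inverse demand: P = 33/2 - Q/4, so P_max = 33/2
Inverse supply: P = 9/4 + Q/4, so P_min = 9/4
CS = (1/2) * 57/2 * (33/2 - 75/8) = 3249/32
PS = (1/2) * 57/2 * (75/8 - 9/4) = 3249/32
TS = CS + PS = 3249/32 + 3249/32 = 3249/16

3249/16


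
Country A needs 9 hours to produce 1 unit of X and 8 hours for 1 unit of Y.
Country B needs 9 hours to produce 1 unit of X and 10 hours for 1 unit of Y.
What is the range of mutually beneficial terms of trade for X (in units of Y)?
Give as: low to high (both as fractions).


Opportunity cost of X for Country A = hours_X / hours_Y = 9/8 = 9/8 units of Y
Opportunity cost of X for Country B = hours_X / hours_Y = 9/10 = 9/10 units of Y
Terms of trade must be between the two opportunity costs.
Range: 9/10 to 9/8

9/10 to 9/8


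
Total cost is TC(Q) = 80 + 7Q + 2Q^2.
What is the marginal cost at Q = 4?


MC = dTC/dQ = 7 + 2*2*Q
At Q = 4:
MC = 7 + 4*4
MC = 7 + 16 = 23

23


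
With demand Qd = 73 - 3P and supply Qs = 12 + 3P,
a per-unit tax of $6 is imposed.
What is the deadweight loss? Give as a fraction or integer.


Pre-tax equilibrium quantity: Q* = 85/2
Post-tax equilibrium quantity: Q_tax = 67/2
Reduction in quantity: Q* - Q_tax = 9
DWL = (1/2) * tax * (Q* - Q_tax)
DWL = (1/2) * 6 * 9 = 27

27


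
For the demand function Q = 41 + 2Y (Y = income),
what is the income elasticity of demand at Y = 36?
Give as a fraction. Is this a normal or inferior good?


dQ/dY = 2
At Y = 36: Q = 41 + 2*36 = 113
Ey = (dQ/dY)(Y/Q) = 2 * 36 / 113 = 72/113
Since Ey > 0, this is a normal good.

72/113 (normal good)
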